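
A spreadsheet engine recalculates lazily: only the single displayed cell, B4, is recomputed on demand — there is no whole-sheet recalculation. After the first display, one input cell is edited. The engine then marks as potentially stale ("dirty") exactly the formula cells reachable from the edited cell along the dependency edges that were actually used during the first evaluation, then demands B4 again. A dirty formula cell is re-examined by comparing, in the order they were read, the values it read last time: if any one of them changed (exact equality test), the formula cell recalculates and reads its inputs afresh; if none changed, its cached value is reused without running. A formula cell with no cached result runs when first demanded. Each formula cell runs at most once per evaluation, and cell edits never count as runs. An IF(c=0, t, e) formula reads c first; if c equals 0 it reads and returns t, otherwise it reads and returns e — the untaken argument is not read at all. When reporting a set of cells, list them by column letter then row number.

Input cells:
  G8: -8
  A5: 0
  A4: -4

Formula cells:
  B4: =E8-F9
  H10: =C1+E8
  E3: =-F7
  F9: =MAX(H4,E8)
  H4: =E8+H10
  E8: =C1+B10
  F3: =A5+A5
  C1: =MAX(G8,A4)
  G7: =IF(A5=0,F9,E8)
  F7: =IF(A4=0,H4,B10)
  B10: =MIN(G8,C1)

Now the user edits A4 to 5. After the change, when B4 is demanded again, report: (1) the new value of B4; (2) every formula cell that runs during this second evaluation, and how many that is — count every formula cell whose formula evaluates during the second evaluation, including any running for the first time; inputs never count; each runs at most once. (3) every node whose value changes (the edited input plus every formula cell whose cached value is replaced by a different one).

New value of B4: -2.
Formula cells that run: B4, B10, C1, E8, F9, H4, H10 — 7 in total.
Values that change: A4, B4, C1, E8, F9, H4, H10.

First evaluation (everything demanded from the output):
  C1 = MAX(-8, -4) = -4
  B10 = MIN(-8, -4) = -8
  E8 = -4 + -8 = -12
  H10 = -4 + -12 = -16
  H4 = -12 + -16 = -28
  F9 = MAX(-28, -12) = -12
  B4 = -12 - -12 = 0

Propagation after the edit:
  C1: runs — A4 -4->5; result 5.
  B10: runs — C1 -4->5; result -8 (same value as before).
  E8: runs — C1 -4->5; result -3.
  H10: runs — C1 -4->5; E8 -12->-3; result 2.
  H4: runs — E8 -12->-3; H10 -16->2; result -1.
  F9: runs — H4 -28->-1; E8 -12->-3; result -1.
  B4: runs — E8 -12->-3; F9 -12->-1; result -2.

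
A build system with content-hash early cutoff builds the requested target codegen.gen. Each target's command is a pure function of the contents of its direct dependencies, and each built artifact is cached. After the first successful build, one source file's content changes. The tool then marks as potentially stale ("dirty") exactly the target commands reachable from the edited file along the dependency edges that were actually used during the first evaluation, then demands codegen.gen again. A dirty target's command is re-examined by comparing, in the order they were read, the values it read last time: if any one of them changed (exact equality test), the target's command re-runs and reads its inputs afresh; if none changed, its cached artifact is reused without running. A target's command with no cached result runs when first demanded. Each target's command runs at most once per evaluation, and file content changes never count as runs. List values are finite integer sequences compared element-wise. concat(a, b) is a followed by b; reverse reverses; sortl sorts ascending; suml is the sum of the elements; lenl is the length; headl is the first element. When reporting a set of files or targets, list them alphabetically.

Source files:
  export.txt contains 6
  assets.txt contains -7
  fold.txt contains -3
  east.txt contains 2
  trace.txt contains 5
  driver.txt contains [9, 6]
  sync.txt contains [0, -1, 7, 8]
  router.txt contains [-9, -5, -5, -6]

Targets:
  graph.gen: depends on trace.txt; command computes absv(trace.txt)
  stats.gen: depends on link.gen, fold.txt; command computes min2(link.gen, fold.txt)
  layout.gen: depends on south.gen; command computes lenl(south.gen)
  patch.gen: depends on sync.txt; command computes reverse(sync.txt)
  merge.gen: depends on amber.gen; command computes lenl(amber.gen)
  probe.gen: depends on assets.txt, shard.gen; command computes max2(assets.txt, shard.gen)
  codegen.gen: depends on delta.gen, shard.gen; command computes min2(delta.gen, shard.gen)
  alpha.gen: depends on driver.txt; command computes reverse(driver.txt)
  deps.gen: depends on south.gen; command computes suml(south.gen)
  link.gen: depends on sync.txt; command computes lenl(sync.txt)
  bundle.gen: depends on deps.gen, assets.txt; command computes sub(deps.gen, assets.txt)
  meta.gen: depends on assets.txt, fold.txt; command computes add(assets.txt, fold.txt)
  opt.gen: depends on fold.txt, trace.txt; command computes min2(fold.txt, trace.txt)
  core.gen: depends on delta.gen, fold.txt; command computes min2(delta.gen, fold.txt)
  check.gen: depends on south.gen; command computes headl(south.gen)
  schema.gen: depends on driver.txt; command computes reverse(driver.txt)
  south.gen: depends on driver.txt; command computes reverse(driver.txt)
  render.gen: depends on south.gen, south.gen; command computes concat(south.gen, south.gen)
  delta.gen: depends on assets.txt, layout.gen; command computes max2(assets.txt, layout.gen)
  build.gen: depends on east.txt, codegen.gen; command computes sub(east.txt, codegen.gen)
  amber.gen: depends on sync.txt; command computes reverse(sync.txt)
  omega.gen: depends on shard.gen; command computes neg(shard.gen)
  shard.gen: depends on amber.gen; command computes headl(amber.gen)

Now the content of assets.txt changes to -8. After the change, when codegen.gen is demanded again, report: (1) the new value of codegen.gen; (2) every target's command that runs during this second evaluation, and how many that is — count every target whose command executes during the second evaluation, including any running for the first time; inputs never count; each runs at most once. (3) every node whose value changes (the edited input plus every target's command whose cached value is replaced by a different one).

New value of codegen.gen: 2.
Target commands that run: delta.gen — 1 in total.
Values that change: assets.txt.
Key observation: the change is absorbed at delta.gen — it re-runs but produces the same value, and the output's value is unchanged.

First evaluation (everything demanded from the output):
  amber.gen = reverse([0, -1, 7, 8]) = [8, 7, -1, 0]
  shard.gen = headl([8, 7, -1, 0]) = 8
  south.gen = reverse([9, 6]) = [6, 9]
  layout.gen = lenl([6, 9]) = 2
  delta.gen = max2(-7, 2) = 2
  codegen.gen = min2(2, 8) = 2

Propagation after the edit:
  delta.gen: runs — assets.txt -7->-8; result 2 (same value as before).
  codegen.gen: checked — values it read are unchanged (delta.gen unchanged, shard.gen unchanged); reused cached 2 without running.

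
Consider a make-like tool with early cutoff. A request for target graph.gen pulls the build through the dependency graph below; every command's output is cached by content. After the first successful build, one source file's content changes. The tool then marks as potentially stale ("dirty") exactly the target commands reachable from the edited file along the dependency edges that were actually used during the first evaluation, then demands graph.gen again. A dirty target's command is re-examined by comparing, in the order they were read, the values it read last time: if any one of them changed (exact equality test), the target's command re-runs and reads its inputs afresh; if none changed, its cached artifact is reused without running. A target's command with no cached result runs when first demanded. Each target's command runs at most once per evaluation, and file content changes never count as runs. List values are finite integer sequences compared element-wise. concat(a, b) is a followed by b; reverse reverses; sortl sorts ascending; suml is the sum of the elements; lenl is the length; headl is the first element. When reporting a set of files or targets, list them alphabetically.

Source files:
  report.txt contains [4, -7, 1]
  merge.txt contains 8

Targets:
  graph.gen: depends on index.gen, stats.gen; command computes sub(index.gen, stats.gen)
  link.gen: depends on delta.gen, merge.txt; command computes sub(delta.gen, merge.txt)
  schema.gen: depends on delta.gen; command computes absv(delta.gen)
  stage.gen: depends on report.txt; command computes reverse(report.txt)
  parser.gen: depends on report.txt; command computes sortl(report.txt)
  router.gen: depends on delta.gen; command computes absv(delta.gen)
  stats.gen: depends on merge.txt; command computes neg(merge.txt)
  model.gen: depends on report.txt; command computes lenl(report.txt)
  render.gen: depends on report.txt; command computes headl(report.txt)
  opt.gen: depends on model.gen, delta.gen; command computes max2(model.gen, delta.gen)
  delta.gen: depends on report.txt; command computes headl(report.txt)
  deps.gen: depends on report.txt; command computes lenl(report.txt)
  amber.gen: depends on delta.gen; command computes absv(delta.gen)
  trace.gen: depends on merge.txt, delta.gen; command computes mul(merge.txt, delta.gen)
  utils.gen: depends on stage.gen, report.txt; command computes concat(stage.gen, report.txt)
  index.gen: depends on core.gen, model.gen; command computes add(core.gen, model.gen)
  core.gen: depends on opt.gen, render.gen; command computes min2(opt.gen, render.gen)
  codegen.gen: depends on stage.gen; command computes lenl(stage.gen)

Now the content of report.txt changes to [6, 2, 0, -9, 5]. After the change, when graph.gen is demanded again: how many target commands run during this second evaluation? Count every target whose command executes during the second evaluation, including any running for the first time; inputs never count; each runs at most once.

7 target commands run: core.gen, delta.gen, graph.gen, index.gen, model.gen, opt.gen, render.gen.

First demand of the output computes:
  delta.gen = headl([4, -7, 1]) = 4
  model.gen = lenl([4, -7, 1]) = 3
  opt.gen = max2(3, 4) = 4
  render.gen = headl([4, -7, 1]) = 4
  core.gen = min2(4, 4) = 4
  index.gen = add(4, 3) = 7
  stats.gen = neg(8) = -8
  graph.gen = sub(7, -8) = 15

After the edit, cleaning proceeds:
  delta.gen: a read changed (report.txt [4, -7, 1]->[6, 2, 0, -9, 5]) — executes, giving 6.
  model.gen: a read changed (report.txt [4, -7, 1]->[6, 2, 0, -9, 5]) — executes, giving 5.
  opt.gen: a read changed (model.gen 3->5; delta.gen 4->6) — executes, giving 6.
  render.gen: a read changed (report.txt [4, -7, 1]->[6, 2, 0, -9, 5]) — executes, giving 6.
  core.gen: a read changed (opt.gen 4->6; render.gen 4->6) — executes, giving 6.
  index.gen: a read changed (core.gen 4->6; model.gen 3->5) — executes, giving 11.
  graph.gen: a read changed (index.gen 7->11) — executes, giving 19.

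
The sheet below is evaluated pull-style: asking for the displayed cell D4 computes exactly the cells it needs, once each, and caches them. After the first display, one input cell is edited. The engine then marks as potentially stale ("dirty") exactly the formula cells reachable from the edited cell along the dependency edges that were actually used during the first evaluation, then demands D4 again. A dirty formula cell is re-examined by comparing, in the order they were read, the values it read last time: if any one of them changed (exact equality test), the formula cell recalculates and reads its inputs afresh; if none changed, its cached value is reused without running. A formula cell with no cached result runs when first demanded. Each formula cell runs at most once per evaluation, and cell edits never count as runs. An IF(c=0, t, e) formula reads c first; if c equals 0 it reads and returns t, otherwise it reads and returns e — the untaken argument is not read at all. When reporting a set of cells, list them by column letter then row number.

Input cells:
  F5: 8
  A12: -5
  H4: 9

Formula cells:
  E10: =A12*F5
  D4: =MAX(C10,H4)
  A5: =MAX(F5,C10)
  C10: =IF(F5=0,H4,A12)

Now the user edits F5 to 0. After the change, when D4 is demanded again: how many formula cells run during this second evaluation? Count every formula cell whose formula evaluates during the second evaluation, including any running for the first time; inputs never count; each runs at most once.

First demand of the output computes:
  C10 = IF(F5=0: F5=8 -> else branch A12) = -5
  D4 = MAX(-5, 9) = 9

After the edit, cleaning proceeds:
  C10: a read changed (F5 8->0) — executes, giving 9.
  D4: a read changed (C10 -5->9) — executes, giving 9 — identical to its old value.

2 formula cells run: C10, D4.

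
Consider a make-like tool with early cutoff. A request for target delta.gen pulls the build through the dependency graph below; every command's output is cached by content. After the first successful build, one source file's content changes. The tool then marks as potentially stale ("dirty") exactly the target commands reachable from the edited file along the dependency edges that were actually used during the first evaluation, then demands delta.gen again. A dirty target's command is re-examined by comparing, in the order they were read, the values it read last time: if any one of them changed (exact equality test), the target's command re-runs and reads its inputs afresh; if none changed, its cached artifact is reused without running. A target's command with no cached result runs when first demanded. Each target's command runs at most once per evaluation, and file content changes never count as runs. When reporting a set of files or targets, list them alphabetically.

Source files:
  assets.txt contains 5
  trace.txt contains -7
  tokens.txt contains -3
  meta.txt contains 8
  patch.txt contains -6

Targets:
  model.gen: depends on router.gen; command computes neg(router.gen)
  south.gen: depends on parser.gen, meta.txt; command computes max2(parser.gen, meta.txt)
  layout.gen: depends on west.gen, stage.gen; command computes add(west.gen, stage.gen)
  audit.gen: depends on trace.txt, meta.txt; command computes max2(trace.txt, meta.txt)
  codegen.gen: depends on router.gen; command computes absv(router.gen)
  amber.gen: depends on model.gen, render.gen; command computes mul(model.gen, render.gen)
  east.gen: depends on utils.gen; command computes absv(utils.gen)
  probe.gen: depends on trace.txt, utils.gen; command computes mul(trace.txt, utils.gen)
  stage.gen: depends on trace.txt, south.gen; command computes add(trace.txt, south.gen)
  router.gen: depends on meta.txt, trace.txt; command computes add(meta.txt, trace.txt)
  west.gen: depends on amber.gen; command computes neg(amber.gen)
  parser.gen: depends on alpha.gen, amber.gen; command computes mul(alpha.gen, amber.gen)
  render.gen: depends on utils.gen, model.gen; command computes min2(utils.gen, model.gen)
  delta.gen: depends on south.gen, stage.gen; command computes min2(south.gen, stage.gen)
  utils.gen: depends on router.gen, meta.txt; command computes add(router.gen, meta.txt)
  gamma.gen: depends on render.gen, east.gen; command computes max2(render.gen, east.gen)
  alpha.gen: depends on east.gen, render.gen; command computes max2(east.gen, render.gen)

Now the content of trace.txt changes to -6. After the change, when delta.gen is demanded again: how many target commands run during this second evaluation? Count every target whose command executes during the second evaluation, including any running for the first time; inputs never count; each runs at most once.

11 target commands run: alpha.gen, amber.gen, delta.gen, east.gen, model.gen, parser.gen, render.gen, router.gen, south.gen, stage.gen, utils.gen.

First demand of the output computes:
  router.gen = add(8, -7) = 1
  model.gen = neg(1) = -1
  utils.gen = add(1, 8) = 9
  east.gen = absv(9) = 9
  render.gen = min2(9, -1) = -1
  alpha.gen = max2(9, -1) = 9
  amber.gen = mul(-1, -1) = 1
  parser.gen = mul(9, 1) = 9
  south.gen = max2(9, 8) = 9
  stage.gen = add(-7, 9) = 2
  delta.gen = min2(9, 2) = 2

After the edit, cleaning proceeds:
  router.gen: a read changed (trace.txt -7->-6) — executes, giving 2.
  model.gen: a read changed (router.gen 1->2) — executes, giving -2.
  utils.gen: a read changed (router.gen 1->2) — executes, giving 10.
  east.gen: a read changed (utils.gen 9->10) — executes, giving 10.
  render.gen: a read changed (utils.gen 9->10; model.gen -1->-2) — executes, giving -2.
  alpha.gen: a read changed (east.gen 9->10; render.gen -1->-2) — executes, giving 10.
  amber.gen: a read changed (model.gen -1->-2; render.gen -1->-2) — executes, giving 4.
  parser.gen: a read changed (alpha.gen 9->10; amber.gen 1->4) — executes, giving 40.
  south.gen: a read changed (parser.gen 9->40) — executes, giving 40.
  stage.gen: a read changed (trace.txt -7->-6; south.gen 9->40) — executes, giving 34.
  delta.gen: a read changed (south.gen 9->40; stage.gen 2->34) — executes, giving 34.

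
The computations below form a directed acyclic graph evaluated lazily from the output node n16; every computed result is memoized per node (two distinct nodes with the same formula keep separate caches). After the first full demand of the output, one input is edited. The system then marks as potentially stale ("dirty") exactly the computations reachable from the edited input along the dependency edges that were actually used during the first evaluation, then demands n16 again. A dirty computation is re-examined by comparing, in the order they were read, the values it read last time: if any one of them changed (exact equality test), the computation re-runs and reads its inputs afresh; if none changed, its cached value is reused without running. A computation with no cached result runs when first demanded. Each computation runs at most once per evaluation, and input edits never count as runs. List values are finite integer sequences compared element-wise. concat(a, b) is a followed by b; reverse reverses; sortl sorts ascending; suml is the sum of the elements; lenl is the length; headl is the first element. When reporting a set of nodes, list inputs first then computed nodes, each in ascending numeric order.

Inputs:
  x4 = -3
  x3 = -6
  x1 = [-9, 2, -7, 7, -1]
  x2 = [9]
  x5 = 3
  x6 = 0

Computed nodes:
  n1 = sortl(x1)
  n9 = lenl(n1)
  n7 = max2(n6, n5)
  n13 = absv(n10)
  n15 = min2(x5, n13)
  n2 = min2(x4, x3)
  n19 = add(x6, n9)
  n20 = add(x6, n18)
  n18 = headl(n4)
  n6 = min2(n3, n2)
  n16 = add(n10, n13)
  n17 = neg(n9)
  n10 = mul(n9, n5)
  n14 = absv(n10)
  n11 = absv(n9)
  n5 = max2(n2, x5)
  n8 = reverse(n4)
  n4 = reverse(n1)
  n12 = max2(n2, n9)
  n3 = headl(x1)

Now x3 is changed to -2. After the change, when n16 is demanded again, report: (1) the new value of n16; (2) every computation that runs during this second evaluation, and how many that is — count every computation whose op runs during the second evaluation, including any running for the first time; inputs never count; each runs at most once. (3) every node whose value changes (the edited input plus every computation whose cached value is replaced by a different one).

Demanding n16 again yields 30.
2 computations run: n2, n5.
The nodes whose values change: x3, n2.
Note the absorption at n5: it re-runs yet its value is the same, leaving the output's value untouched.

First demand of the output computes:
  n1 = sortl([-9, 2, -7, 7, -1]) = [-9, -7, -1, 2, 7]
  n2 = min2(-3, -6) = -6
  n5 = max2(-6, 3) = 3
  n9 = lenl([-9, -7, -1, 2, 7]) = 5
  n10 = mul(5, 3) = 15
  n13 = absv(15) = 15
  n16 = add(15, 15) = 30

After the edit, cleaning proceeds:
  n2: a read changed (x3 -6->-2) — executes, giving -3.
  n5: a read changed (n2 -6->-3) — executes, giving 3 — identical to its old value.
  n10: dirty, but its reads are unchanged (n9 unchanged, n5 unchanged); cached 15 stands.
  n13: dirty, but its reads are unchanged (n10 unchanged); cached 15 stands.
  n16: dirty, but its reads are unchanged (n10 unchanged, n13 unchanged); cached 30 stands.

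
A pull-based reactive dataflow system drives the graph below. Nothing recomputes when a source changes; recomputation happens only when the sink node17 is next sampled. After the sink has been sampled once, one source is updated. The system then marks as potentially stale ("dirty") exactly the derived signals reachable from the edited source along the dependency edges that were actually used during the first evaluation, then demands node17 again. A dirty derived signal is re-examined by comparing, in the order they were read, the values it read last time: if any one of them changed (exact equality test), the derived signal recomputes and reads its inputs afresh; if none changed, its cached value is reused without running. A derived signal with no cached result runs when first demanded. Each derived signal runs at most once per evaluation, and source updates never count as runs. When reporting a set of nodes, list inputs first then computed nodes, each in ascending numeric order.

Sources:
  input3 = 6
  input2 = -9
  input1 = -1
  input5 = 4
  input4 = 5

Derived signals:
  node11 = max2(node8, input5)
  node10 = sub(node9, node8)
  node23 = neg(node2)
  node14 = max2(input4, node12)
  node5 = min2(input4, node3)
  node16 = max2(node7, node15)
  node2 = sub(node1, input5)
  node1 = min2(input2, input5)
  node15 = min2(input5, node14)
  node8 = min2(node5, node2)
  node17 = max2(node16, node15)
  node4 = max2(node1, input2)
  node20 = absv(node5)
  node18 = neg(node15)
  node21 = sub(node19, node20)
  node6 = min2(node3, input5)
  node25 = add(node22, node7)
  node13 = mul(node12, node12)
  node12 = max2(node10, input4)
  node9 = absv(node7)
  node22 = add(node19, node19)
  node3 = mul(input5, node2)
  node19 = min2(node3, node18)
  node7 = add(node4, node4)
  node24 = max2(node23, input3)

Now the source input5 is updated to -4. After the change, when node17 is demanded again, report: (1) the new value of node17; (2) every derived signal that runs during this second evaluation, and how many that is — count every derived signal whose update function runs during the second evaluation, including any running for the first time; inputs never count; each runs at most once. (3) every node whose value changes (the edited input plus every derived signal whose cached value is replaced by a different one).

New value of node17: -4.
Derived signals that run: node1, node2, node3, node5, node8, node10, node12, node14, node15, node16, node17 — 11 in total.
Values that change: input5, node2, node3, node5, node8, node10, node12, node14, node15, node16, node17.
Key observation: the cutoff stops propagation at node4 — its inputs' values are unchanged, so it reuses its cache.

First evaluation (everything demanded from the output):
  node1 = min2(-9, 4) = -9
  node2 = sub(-9, 4) = -13
  node3 = mul(4, -13) = -52
  node4 = max2(-9, -9) = -9
  node5 = min2(5, -52) = -52
  node7 = add(-9, -9) = -18
  node8 = min2(-52, -13) = -52
  node9 = absv(-18) = 18
  node10 = sub(18, -52) = 70
  node12 = max2(70, 5) = 70
  node14 = max2(5, 70) = 70
  node15 = min2(4, 70) = 4
  node16 = max2(-18, 4) = 4
  node17 = max2(4, 4) = 4

Propagation after the edit:
  node1: runs — input5 4->-4; result -9 (same value as before).
  node2: runs — input5 4->-4; result -5.
  node3: runs — input5 4->-4; node2 -13->-5; result 20.
  node4: checked — values it read are unchanged (node1 unchanged, input2 unchanged); reused cached -9 without running.
  node5: runs — node3 -52->20; result 5.
  node7: checked — values it read are unchanged (node4 unchanged, node4 unchanged); reused cached -18 without running.
  node8: runs — node5 -52->5; node2 -13->-5; result -5.
  node9: checked — values it read are unchanged (node7 unchanged); reused cached 18 without running.
  node10: runs — node8 -52->-5; result 23.
  node12: runs — node10 70->23; result 23.
  node14: runs — node12 70->23; result 23.
  node15: runs — input5 4->-4; node14 70->23; result -4.
  node16: runs — node15 4->-4; result -4.
  node17: runs — node16 4->-4; node15 4->-4; result -4.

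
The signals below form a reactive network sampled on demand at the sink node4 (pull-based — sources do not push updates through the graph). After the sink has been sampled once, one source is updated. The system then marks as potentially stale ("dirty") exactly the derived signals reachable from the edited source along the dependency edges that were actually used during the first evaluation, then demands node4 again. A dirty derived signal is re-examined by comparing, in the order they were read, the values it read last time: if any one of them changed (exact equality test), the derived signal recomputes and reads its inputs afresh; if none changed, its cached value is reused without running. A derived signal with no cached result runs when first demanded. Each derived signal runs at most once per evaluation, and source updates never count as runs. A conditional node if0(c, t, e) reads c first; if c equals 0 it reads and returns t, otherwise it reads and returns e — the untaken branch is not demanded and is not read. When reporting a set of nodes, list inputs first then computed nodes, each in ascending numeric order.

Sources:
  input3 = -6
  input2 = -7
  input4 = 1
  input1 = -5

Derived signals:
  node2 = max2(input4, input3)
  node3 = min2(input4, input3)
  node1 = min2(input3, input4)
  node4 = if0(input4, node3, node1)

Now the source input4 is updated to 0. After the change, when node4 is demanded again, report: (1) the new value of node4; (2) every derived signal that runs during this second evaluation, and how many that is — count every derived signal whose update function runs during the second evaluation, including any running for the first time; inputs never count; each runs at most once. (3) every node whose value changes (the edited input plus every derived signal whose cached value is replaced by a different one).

Initial pass — values computed on the first demand:
  node1 = min2(-6, 1) = -6
  node4 = if0(input4=1 -> else branch node1) = -6

Second demand — change propagation:
  node1: dirty yet unreached — the second evaluation never asks for it.
  node3: newly demanded (no cache) — executes and yields -6.
  node4: re-runs because input4 1->0; new result -6 (unchanged).

The important point: the flipped condition redirects demand; node1 is left stale, never re-checked.

node4 now evaluates to -6.
Run set: node3, node4 (2 run).
Changed values: input4.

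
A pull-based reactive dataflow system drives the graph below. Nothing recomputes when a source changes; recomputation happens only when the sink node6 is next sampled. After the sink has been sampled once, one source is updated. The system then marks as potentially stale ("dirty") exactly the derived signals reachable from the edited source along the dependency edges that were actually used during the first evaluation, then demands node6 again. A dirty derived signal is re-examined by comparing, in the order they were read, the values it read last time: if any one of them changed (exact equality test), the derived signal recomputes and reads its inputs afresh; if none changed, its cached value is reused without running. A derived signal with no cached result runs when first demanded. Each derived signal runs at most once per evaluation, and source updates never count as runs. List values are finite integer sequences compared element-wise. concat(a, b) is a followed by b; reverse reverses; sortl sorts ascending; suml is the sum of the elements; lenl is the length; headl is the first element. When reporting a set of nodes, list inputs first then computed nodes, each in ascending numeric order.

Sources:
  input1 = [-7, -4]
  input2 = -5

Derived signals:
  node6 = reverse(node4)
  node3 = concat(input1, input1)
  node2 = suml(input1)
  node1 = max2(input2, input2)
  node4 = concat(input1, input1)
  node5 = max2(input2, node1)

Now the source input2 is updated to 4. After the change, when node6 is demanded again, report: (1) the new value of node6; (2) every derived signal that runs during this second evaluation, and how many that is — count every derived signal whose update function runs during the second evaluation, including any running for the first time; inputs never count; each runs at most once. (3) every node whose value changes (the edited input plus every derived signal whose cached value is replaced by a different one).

New value of node6: [-4, -7, -4, -7].
Derived signals that run: none — 0 in total.
Values that change: input2.
Key observation: input2 is never demanded by the output, so the edit triggers no recomputation at all.

First evaluation (everything demanded from the output):
  node4 = concat([-7, -4], [-7, -4]) = [-7, -4, -7, -4]
  node6 = reverse([-7, -4, -7, -4]) = [-4, -7, -4, -7]

Propagation after the edit:
  input2 feeds no computation that the output demands — nothing is marked dirty and nothing runs.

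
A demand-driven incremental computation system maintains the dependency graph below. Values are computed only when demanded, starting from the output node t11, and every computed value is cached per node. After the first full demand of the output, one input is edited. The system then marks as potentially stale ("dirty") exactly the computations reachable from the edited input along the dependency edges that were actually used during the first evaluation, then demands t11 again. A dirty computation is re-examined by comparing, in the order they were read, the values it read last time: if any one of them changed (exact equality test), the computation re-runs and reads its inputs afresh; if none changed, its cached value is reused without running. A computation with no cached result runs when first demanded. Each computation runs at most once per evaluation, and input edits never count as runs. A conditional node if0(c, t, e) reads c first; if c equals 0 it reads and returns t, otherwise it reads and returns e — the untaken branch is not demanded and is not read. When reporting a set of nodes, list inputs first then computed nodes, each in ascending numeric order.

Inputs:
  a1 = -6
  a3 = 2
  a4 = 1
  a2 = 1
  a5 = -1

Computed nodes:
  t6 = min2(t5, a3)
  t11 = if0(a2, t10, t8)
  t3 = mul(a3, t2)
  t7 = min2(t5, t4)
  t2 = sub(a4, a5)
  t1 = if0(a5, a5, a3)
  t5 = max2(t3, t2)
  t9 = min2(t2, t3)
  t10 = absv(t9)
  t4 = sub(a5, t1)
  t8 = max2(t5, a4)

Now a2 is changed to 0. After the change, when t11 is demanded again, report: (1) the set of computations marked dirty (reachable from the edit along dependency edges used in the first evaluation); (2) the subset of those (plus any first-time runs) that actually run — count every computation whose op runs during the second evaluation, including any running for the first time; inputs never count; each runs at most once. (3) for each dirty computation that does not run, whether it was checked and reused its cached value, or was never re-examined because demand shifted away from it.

First evaluation (everything demanded from the output):
  t2 = sub(1, -1) = 2
  t3 = mul(2, 2) = 4
  t5 = max2(4, 2) = 4
  t8 = max2(4, 1) = 4
  t11 = if0(a2=1 -> else branch t8) = 4

Propagation after the edit:
  t9: demanded for the first time — runs, produces 2.
  t10: demanded for the first time — runs, produces 2.
  t11: runs — a2 1->0; result 2.

Key observation: a condition flipped, so demand reaches new nodes — t9, t10 run for the first time.

Marked dirty: t11.
Computations that run: t9, t10, t11 — 3 in total.
Every dirty computation ran.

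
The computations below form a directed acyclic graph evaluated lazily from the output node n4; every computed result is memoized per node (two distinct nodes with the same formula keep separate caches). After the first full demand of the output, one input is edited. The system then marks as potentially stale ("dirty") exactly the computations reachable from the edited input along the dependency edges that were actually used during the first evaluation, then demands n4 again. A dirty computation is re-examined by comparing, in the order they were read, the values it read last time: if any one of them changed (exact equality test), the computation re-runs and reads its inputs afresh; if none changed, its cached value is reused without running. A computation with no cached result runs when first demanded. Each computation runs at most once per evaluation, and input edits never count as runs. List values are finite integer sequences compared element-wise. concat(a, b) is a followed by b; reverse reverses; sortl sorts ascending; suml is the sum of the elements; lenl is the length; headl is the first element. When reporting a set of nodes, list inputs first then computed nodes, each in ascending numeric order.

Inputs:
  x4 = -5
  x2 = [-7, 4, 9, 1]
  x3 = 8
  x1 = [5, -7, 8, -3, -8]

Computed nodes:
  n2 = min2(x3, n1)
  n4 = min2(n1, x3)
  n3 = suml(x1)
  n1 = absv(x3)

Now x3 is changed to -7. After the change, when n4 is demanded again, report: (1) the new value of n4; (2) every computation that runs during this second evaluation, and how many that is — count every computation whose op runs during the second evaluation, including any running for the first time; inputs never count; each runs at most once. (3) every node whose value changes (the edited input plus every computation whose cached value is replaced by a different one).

Demanding n4 again yields -7.
2 computations run: n1, n4.
The nodes whose values change: x3, n1, n4.

First demand of the output computes:
  n1 = absv(8) = 8
  n4 = min2(8, 8) = 8

After the edit, cleaning proceeds:
  n1: a read changed (x3 8->-7) — executes, giving 7.
  n4: a read changed (n1 8->7; x3 8->-7) — executes, giving -7.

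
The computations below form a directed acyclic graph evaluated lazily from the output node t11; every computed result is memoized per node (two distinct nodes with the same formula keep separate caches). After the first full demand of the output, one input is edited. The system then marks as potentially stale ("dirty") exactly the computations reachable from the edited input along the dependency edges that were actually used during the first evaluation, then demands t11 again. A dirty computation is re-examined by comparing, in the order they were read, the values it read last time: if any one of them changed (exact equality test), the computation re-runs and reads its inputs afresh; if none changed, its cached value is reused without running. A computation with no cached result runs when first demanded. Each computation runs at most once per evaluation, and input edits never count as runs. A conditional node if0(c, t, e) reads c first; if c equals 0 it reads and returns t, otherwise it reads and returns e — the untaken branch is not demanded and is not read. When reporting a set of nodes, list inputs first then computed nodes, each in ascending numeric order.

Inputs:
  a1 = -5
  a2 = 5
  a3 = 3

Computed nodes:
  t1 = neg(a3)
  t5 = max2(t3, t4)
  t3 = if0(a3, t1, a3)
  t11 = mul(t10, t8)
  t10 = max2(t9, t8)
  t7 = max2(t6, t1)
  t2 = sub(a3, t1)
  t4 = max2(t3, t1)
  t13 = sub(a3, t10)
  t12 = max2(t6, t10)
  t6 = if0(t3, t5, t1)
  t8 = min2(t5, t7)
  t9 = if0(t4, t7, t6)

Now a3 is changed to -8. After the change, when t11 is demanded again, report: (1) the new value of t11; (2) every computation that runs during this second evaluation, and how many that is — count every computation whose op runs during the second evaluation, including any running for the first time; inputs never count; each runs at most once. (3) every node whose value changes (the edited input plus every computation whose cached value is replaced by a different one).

First demand of the output computes:
  t1 = neg(3) = -3
  t3 = if0(a3=3 -> else branch a3) = 3
  t4 = max2(3, -3) = 3
  t5 = max2(3, 3) = 3
  t6 = if0(t3=3 -> else branch t1) = -3
  t7 = max2(-3, -3) = -3
  t8 = min2(3, -3) = -3
  t9 = if0(t4=3 -> else branch t6) = -3
  t10 = max2(-3, -3) = -3
  t11 = mul(-3, -3) = 9

After the edit, cleaning proceeds:
  t1: a read changed (a3 3->-8) — executes, giving 8.
  t3: a read changed (a3 3->-8; a3 3->-8) — executes, giving -8.
  t4: a read changed (t3 3->-8; t1 -3->8) — executes, giving 8.
  t5: a read changed (t3 3->-8; t4 3->8) — executes, giving 8.
  t6: a read changed (t3 3->-8; t1 -3->8) — executes, giving 8.
  t7: a read changed (t6 -3->8; t1 -3->8) — executes, giving 8.
  t8: a read changed (t5 3->8; t7 -3->8) — executes, giving 8.
  t9: a read changed (t4 3->8; t6 -3->8) — executes, giving 8.
  t10: a read changed (t9 -3->8; t8 -3->8) — executes, giving 8.
  t11: a read changed (t10 -3->8; t8 -3->8) — executes, giving 64.

Demanding t11 again yields 64.
10 computations run: t1, t3, t4, t5, t6, t7, t8, t9, t10, t11.
The nodes whose values change: a3, t1, t3, t4, t5, t6, t7, t8, t9, t10, t11.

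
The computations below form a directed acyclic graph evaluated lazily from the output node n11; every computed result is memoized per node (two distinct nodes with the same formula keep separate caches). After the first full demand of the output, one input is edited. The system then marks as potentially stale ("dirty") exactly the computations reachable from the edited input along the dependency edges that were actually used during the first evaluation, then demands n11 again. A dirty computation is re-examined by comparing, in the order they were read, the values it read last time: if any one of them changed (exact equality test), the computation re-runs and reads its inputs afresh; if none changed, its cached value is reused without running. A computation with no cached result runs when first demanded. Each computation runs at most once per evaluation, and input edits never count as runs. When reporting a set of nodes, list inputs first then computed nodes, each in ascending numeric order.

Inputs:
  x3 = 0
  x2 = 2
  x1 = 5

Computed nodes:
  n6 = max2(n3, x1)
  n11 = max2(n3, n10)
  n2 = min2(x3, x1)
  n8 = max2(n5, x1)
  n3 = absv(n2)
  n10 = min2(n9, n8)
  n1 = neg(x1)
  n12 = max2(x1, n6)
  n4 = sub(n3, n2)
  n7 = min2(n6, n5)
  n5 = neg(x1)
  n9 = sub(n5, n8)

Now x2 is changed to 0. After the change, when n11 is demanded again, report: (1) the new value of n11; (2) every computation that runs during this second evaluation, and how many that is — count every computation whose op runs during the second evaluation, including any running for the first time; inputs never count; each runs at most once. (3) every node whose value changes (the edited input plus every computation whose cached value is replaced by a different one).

Demanding n11 again yields 0.
0 computations run: none.
The nodes whose values change: x2.
Note the shortcut — nothing in the graph depends on x2 at all, so no recomputation happens.

First demand of the output computes:
  n2 = min2(0, 5) = 0
  n3 = absv(0) = 0
  n5 = neg(5) = -5
  n8 = max2(-5, 5) = 5
  n9 = sub(-5, 5) = -10
  n10 = min2(-10, 5) = -10
  n11 = max2(0, -10) = 0

After the edit, cleaning proceeds:
  no node depends on x2 at all; the second demand re-runs nothing.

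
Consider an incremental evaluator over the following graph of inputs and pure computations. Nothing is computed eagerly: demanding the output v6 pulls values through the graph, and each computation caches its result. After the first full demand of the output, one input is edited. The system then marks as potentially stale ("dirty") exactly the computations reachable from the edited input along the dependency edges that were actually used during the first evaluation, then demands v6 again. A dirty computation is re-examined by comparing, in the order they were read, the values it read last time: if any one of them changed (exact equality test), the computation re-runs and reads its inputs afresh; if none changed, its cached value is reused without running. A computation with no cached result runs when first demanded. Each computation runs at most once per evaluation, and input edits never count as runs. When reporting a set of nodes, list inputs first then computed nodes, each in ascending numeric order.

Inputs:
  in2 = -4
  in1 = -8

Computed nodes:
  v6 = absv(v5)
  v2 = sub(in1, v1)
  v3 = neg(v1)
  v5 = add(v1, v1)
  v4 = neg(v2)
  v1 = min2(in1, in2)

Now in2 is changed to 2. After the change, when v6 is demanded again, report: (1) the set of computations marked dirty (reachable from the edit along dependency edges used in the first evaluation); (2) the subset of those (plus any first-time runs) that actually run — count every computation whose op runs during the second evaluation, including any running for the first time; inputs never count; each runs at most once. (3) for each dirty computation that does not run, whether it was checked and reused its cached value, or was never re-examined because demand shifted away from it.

Initial pass — values computed on the first demand:
  v1 = min2(-8, -4) = -8
  v5 = add(-8, -8) = -16
  v6 = absv(-16) = 16

Second demand — change propagation:
  v1: re-runs because in2 -4->2; new result -8 (unchanged).
  v5: re-examined; everything it read last time is the same (v1 unchanged, v1 unchanged) — cache -16 kept, no run.
  v6: re-examined; everything it read last time is the same (v5 unchanged) — cache 16 kept, no run.

The important point: v1 recomputes to an identical value, and the output ends up unchanged.

Dirty set: v1, v5, v6.
Run set: v1 (1 run).
Re-examined without running (cache reused): v5, v6.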